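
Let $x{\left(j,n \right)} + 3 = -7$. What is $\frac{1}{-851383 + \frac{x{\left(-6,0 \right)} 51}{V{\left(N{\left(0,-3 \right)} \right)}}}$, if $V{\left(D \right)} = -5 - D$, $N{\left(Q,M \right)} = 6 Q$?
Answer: $- \frac{1}{851281} \approx -1.1747 \cdot 10^{-6}$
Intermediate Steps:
$x{\left(j,n \right)} = -10$ ($x{\left(j,n \right)} = -3 - 7 = -10$)
$\frac{1}{-851383 + \frac{x{\left(-6,0 \right)} 51}{V{\left(N{\left(0,-3 \right)} \right)}}} = \frac{1}{-851383 + \frac{\left(-10\right) 51}{-5 - 6 \cdot 0}} = \frac{1}{-851383 - \frac{510}{-5 - 0}} = \frac{1}{-851383 - \frac{510}{-5 + 0}} = \frac{1}{-851383 - \frac{510}{-5}} = \frac{1}{-851383 - -102} = \frac{1}{-851383 + 102} = \frac{1}{-851281} = - \frac{1}{851281}$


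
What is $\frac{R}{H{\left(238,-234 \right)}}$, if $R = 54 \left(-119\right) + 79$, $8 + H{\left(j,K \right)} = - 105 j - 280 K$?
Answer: $- \frac{6347}{40522} \approx -0.15663$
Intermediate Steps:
$H{\left(j,K \right)} = -8 - 280 K - 105 j$ ($H{\left(j,K \right)} = -8 - \left(105 j + 280 K\right) = -8 - 280 K - 105 j$)
$R = -6347$ ($R = -6426 + 79 = -6347$)
$\frac{R}{H{\left(238,-234 \right)}} = - \frac{6347}{-8 - -65520 - 24990} = - \frac{6347}{-8 + 65520 - 24990} = - \frac{6347}{40522}$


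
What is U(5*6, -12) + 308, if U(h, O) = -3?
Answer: 305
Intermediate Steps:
U(5*6, -12) + 308 = -3 + 308 = 305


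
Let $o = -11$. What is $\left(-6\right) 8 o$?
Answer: $528$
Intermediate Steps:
$\left(-6\right) 8 o = \left(-6\right) 8 \left(-11\right) = \left(-48\right) \left(-11\right) = 528$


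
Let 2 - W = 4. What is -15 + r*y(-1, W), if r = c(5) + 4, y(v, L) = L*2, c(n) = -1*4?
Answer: -15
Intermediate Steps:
W = -2 (W = 2 - 1*4 = 2 - 4 = -2)
c(n) = -4
y(v, L) = 2*L
r = 0 (r = -4 + 4 = 0)
-15 + r*y(-1, W) = -15 + 0*(2*(-2)) = -15 + 0*(-4) = -15 + 0 = -15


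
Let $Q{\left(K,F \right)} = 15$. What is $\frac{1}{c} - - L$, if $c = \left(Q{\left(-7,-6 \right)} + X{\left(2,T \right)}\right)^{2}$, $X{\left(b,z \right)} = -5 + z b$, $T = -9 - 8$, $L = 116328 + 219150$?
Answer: $\frac{193235329}{576} \approx 3.3548 \cdot 10^{5}$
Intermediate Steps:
$L = 335478$
$T = -17$ ($T = -9 - 8 = -17$)
$X{\left(b,z \right)} = -5 + b z$
$c = 576$ ($c = \left(15 + \left(-5 + 2 \left(-17\right)\right)\right)^{2} = \left(15 - 39\right)^{2} = \left(-24\right)^{2} = 576$)
$\frac{1}{c} - - L = \frac{1}{576} - \left(-1\right) 335478 = \frac{1}{576} - -335478 = \frac{1}{576} + 335478 = \frac{193235329}{576}$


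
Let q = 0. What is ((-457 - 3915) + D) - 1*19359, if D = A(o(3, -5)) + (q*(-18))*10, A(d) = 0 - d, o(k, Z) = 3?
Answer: -23734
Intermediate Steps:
A(d) = -d
D = -3 (D = -1*3 + (0*(-18))*10 = -3 + 0*10 = -3 + 0 = -3)
((-457 - 3915) + D) - 1*19359 = ((-457 - 3915) - 3) - 1*19359 = (-4372 - 3) - 19359 = -4375 - 19359 = -23734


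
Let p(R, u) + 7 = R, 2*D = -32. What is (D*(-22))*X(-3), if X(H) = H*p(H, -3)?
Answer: 10560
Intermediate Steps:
D = -16 (D = (½)*(-32) = -16)
p(R, u) = -7 + R
X(H) = H*(-7 + H)
(D*(-22))*X(-3) = (-16*(-22))*(-3*(-7 - 3)) = 352*(-3*(-10)) = 352*30 = 10560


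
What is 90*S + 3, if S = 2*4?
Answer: 723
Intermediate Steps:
S = 8
90*S + 3 = 90*8 + 3 = 720 + 3 = 723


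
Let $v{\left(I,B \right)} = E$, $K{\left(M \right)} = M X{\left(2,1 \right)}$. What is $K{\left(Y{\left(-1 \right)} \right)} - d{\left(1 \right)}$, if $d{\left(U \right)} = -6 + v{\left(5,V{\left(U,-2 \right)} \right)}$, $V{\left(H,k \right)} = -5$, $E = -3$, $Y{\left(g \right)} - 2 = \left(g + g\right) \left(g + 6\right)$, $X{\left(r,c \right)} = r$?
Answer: $-7$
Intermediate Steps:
$Y{\left(g \right)} = 2 + 2 g \left(6 + g\right)$ ($Y{\left(g \right)} = 2 + \left(g + g\right) \left(g + 6\right) = 2 + 2 g \left(6 + g\right)$)
$K{\left(M \right)} = 2 M$ ($K{\left(M \right)} = M 2 = 2 M$)
$v{\left(I,B \right)} = -3$
$d{\left(U \right)} = -9$ ($d{\left(U \right)} = -6 - 3 = -9$)
$K{\left(Y{\left(-1 \right)} \right)} - d{\left(1 \right)} = 2 \left(2 + 2 \left(-1\right)^{2} + 12 \left(-1\right)\right) - -9 = 2 \left(2 + 2 \cdot 1 - 12\right) + 9 = 2 \left(2 + 2 - 12\right) + 9 = 2 \left(-8\right) + 9 = -16 + 9 = -7$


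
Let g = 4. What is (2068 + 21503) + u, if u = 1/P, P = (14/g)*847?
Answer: 139752461/5929 ≈ 23571.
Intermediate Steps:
P = 5929/2 (P = (14/4)*847 = (14*(¼))*847 = (7/2)*847 = 5929/2 ≈ 2964.5)
u = 2/5929 (u = 1/(5929/2) = 2/5929 ≈ 0.00033733)
(2068 + 21503) + u = (2068 + 21503) + 2/5929 = 23571 + 2/5929 = 139752461/5929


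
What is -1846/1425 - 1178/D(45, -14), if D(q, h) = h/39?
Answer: 32720753/9975 ≈ 3280.3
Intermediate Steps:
D(q, h) = h/39 (D(q, h) = h*(1/39) = h/39)
-1846/1425 - 1178/D(45, -14) = -1846/1425 - 1178/((1/39)*(-14)) = -1846*1/1425 - 1178/(-14/39) = -1846/1425 - 1178*(-39/14) = -1846/1425 + 22971/7 = 32720753/9975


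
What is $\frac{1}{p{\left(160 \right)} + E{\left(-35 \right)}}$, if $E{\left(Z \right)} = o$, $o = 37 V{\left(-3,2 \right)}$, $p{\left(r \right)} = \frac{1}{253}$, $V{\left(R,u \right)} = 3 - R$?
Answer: $\frac{253}{56167} \approx 0.0045044$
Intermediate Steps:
$p{\left(r \right)} = \frac{1}{253}$
$o = 222$ ($o = 37 \left(3 - -3\right) = 37 \left(3 + 3\right) = 37 \cdot 6 = 222$)
$E{\left(Z \right)} = 222$
$\frac{1}{p{\left(160 \right)} + E{\left(-35 \right)}} = \frac{1}{\frac{1}{253} + 222} = \frac{1}{\frac{56167}{253}} = \frac{253}{56167}$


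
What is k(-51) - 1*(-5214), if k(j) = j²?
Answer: 7815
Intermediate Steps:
k(-51) - 1*(-5214) = (-51)² - 1*(-5214) = 2601 + 5214 = 7815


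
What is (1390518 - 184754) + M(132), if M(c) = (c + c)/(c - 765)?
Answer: 254416116/211 ≈ 1.2058e+6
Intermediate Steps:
M(c) = 2*c/(-765 + c) (M(c) = (2*c)/(-765 + c) = 2*c/(-765 + c))
(1390518 - 184754) + M(132) = (1390518 - 184754) + 2*132/(-765 + 132) = 1205764 + 2*132/(-633) = 1205764 + 2*132*(-1/633) = 1205764 - 88/211 = 254416116/211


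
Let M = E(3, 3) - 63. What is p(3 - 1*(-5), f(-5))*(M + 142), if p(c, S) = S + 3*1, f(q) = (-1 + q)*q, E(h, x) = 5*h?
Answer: 3102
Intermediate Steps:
f(q) = q*(-1 + q)
M = -48 (M = 5*3 - 63 = 15 - 63 = -48)
p(c, S) = 3 + S (p(c, S) = S + 3 = 3 + S)
p(3 - 1*(-5), f(-5))*(M + 142) = (3 - 5*(-1 - 5))*(-48 + 142) = (3 - 5*(-6))*94 = (3 + 30)*94 = 33*94 = 3102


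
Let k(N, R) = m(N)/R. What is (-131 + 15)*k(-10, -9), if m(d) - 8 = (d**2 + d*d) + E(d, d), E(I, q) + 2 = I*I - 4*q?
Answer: 40136/9 ≈ 4459.6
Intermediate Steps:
E(I, q) = -2 + I**2 - 4*q (E(I, q) = -2 + (I*I - 4*q) = -2 + (I**2 - 4*q) = -2 + I**2 - 4*q)
m(d) = 6 - 4*d + 3*d**2 (m(d) = 8 + ((d**2 + d*d) + (-2 + d**2 - 4*d)) = 8 + ((d**2 + d**2) + (-2 + d**2 - 4*d)) = 8 + (2*d**2 + (-2 + d**2 - 4*d)) = 8 + (-2 - 4*d + 3*d**2) = 6 - 4*d + 3*d**2)
k(N, R) = (6 - 4*N + 3*N**2)/R
(-131 + 15)*k(-10, -9) = (-131 + 15)*((6 - 4*(-10) + 3*(-10)**2)/(-9)) = -(-116)*(6 + 40 + 3*100)/9 = -(-116)*(6 + 40 + 300)/9 = -(-116)*346/9 = -116*(-346/9) = 40136/9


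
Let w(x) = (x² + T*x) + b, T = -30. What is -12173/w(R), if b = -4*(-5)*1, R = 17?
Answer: 12173/201 ≈ 60.562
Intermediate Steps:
b = 20 (b = 20*1 = 20)
w(x) = 20 + x² - 30*x (w(x) = (x² - 30*x) + 20 = 20 + x² - 30*x)
-12173/w(R) = -12173/(20 + 17² - 30*17) = -12173/(20 + 289 - 510) = -12173/(-201) = -12173*(-1)/201 = -7*(-1739/201) = 12173/201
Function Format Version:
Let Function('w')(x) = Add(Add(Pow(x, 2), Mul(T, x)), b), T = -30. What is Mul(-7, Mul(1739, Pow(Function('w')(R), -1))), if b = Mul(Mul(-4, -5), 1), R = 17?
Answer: Rational(12173, 201) ≈ 60.562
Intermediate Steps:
b = 20 (b = Mul(20, 1) = 20)
Function('w')(x) = Add(20, Pow(x, 2), Mul(-30, x)) (Function('w')(x) = Add(Add(Pow(x, 2), Mul(-30, x)), 20) = Add(20, Pow(x, 2), Mul(-30, x)))
Mul(-7, Mul(1739, Pow(Function('w')(R), -1))) = Mul(-7, Mul(1739, Pow(Add(20, Pow(17, 2), Mul(-30, 17)), -1))) = Mul(-7, Mul(1739, Pow(Add(20, 289, -510), -1))) = Mul(-7, Mul(1739, Pow(-201, -1))) = Mul(-7, Mul(1739, Rational(-1, 201))) = Mul(-7, Rational(-1739, 201)) = Rational(12173, 201)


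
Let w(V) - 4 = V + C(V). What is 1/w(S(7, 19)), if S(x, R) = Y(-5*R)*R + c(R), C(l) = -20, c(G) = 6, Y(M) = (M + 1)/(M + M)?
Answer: -5/3 ≈ -1.6667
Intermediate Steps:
Y(M) = (1 + M)/(2*M) (Y(M) = (1 + M)/((2*M)) = (1 + M)*(1/(2*M)) = (1 + M)/(2*M))
S(x, R) = 59/10 + R/2 (S(x, R) = ((1 - 5*R)/(2*((-5*R))))*R + 6 = ((-1/(5*R))*(1 - 5*R)/2)*R + 6 = (-(1 - 5*R)/(10*R))*R + 6 = (-⅒ + R/2) + 6 = 59/10 + R/2)
w(V) = -16 + V (w(V) = 4 + (V - 20) = 4 + (-20 + V) = -16 + V)
1/w(S(7, 19)) = 1/(-16 + (59/10 + (½)*19)) = 1/(-16 + (59/10 + 19/2)) = 1/(-16 + 77/5) = 1/(-⅗) = -5/3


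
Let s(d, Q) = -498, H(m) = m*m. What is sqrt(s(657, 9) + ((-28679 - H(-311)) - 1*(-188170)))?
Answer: 8*sqrt(973) ≈ 249.54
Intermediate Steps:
H(m) = m**2
sqrt(s(657, 9) + ((-28679 - H(-311)) - 1*(-188170))) = sqrt(-498 + ((-28679 - 1*(-311)**2) - 1*(-188170))) = sqrt(-498 + ((-28679 - 1*96721) + 188170)) = sqrt(-498 + ((-28679 - 96721) + 188170)) = sqrt(-498 + (-125400 + 188170)) = sqrt(-498 + 62770) = sqrt(62272) = 8*sqrt(973)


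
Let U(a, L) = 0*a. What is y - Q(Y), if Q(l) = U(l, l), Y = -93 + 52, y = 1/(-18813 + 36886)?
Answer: 1/18073 ≈ 5.5331e-5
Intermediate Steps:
y = 1/18073 ≈ 5.5331e-5
Y = -41
U(a, L) = 0
Q(l) = 0
y - Q(Y) = 1/18073 - 1*0 = 1/18073 + 0 = 1/18073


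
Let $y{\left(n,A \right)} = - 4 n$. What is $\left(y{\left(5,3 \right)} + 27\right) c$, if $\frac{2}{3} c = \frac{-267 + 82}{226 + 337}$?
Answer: $- \frac{3885}{1126} \approx -3.4503$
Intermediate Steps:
$c = - \frac{555}{1126}$ ($c = \frac{3 \frac{-267 + 82}{226 + 337}}{2} = \frac{3 \left(- \frac{185}{563}\right)}{2} = \frac{3 \left(\left(-185\right) \frac{1}{563}\right)}{2} = \frac{3}{2} \left(- \frac{185}{563}\right) = - \frac{555}{1126} \approx -0.4929$)
$\left(y{\left(5,3 \right)} + 27\right) c = \left(\left(-4\right) 5 + 27\right) \left(- \frac{555}{1126}\right) = \left(-20 + 27\right) \left(- \frac{555}{1126}\right) = 7 \left(- \frac{555}{1126}\right) = - \frac{3885}{1126}$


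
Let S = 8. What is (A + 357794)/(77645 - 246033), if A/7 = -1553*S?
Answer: -135413/84194 ≈ -1.6083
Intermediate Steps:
A = -86968 (A = 7*(-1553*8) = 7*(-12424) = -86968)
(A + 357794)/(77645 - 246033) = (-86968 + 357794)/(77645 - 246033) = 270826/(-168388) = 270826*(-1/168388) = -135413/84194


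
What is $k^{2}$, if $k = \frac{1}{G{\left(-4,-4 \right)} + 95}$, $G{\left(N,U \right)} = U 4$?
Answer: $\frac{1}{6241} \approx 0.00016023$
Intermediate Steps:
$G{\left(N,U \right)} = 4 U$
$k = \frac{1}{79}$ ($k = \frac{1}{4 \left(-4\right) + 95} = \frac{1}{-16 + 95} = \frac{1}{79} \approx 0.012658$)
$k^{2} = \left(\frac{1}{79}\right)^{2} = \frac{1}{6241}$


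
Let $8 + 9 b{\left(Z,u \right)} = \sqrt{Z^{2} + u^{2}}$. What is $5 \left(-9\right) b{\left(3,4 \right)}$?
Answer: $15$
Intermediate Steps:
$b{\left(Z,u \right)} = - \frac{8}{9} + \frac{\sqrt{Z^{2} + u^{2}}}{9}$
$5 \left(-9\right) b{\left(3,4 \right)} = 5 \left(-9\right) \left(- \frac{8}{9} + \frac{\sqrt{3^{2} + 4^{2}}}{9}\right) = - 45 \left(- \frac{8}{9} + \frac{\sqrt{9 + 16}}{9}\right) = - 45 \left(- \frac{8}{9} + \frac{\sqrt{25}}{9}\right) = - 45 \left(- \frac{8}{9} + \frac{1}{9} \cdot 5\right) = - 45 \left(- \frac{8}{9} + \frac{5}{9}\right) = \left(-45\right) \left(- \frac{1}{3}\right) = 15$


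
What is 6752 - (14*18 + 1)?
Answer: 6499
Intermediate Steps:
6752 - (14*18 + 1) = 6752 - (252 + 1) = 6752 - 1*253 = 6752 - 253 = 6499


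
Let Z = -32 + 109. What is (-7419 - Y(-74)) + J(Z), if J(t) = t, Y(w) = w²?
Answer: -12818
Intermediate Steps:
Z = 77
(-7419 - Y(-74)) + J(Z) = (-7419 - 1*(-74)²) + 77 = (-7419 - 1*5476) + 77 = (-7419 - 5476) + 77 = -12895 + 77 = -12818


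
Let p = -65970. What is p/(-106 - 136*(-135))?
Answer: -32985/9127 ≈ -3.6140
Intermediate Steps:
p/(-106 - 136*(-135)) = -65970/(-106 - 136*(-135)) = -65970/(-106 + 18360) = -65970/18254 = -65970*1/18254 = -32985/9127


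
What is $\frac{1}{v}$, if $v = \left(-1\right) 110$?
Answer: $- \frac{1}{110} \approx -0.0090909$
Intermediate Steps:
$v = -110$
$\frac{1}{v} = \frac{1}{-110} = - \frac{1}{110}$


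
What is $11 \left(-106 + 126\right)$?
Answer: $220$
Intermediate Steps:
$11 \left(-106 + 126\right) = 11 \cdot 20 = 220$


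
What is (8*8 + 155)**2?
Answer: 47961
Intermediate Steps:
(8*8 + 155)**2 = (64 + 155)**2 = 219**2 = 47961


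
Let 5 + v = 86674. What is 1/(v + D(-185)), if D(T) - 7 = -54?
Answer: 1/86622 ≈ 1.1544e-5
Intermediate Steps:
v = 86669 (v = -5 + 86674 = 86669)
D(T) = -47 (D(T) = 7 - 54 = -47)
1/(v + D(-185)) = 1/(86669 - 47) = 1/86622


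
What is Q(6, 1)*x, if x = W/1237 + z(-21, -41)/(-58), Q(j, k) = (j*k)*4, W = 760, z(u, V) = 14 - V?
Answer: -287460/35873 ≈ -8.0133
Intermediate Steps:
Q(j, k) = 4*j*k
x = -23955/71746 (x = 760/1237 + (14 - 1*(-41))/(-58) = 760*(1/1237) + (14 + 41)*(-1/58) = 760/1237 + 55*(-1/58) = 760/1237 - 55/58 = -23955/71746 ≈ -0.33389)
Q(6, 1)*x = (4*6*1)*(-23955/71746) = 24*(-23955/71746) = -287460/35873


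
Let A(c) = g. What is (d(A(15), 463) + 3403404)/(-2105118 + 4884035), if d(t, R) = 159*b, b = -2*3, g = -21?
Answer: 3402450/2778917 ≈ 1.2244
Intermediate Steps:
A(c) = -21
b = -6
d(t, R) = -954 (d(t, R) = 159*(-6) = -954)
(d(A(15), 463) + 3403404)/(-2105118 + 4884035) = (-954 + 3403404)/(-2105118 + 4884035) = 3402450/2778917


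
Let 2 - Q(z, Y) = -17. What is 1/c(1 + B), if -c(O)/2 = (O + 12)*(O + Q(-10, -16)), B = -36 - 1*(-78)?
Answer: -1/6820 ≈ -0.00014663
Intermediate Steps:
Q(z, Y) = 19 (Q(z, Y) = 2 - 1*(-17) = 2 + 17 = 19)
B = 42 (B = -36 + 78 = 42)
c(O) = -2*(12 + O)*(19 + O) (c(O) = -2*(O + 12)*(O + 19) = -2*(12 + O)*(19 + O))
1/c(1 + B) = 1/(-456 - 62*(1 + 42) - 2*(1 + 42)²) = 1/(-456 - 62*43 - 2*43²) = 1/(-456 - 2666 - 2*1849) = 1/(-456 - 2666 - 3698) = 1/(-6820) = -1/6820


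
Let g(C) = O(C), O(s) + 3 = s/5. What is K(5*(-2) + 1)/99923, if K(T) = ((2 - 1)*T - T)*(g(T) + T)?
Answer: 0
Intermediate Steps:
O(s) = -3 + s/5
g(C) = -3 + C/5
K(T) = 0 (K(T) = ((2 - 1)*T - T)*((-3 + T/5) + T) = (1*T - T)*(-3 + 6*T/5) = (T - T)*(-3 + 6*T/5) = 0*(-3 + 6*T/5) = 0)
K(5*(-2) + 1)/99923 = 0/99923 = 0*(1/99923) = 0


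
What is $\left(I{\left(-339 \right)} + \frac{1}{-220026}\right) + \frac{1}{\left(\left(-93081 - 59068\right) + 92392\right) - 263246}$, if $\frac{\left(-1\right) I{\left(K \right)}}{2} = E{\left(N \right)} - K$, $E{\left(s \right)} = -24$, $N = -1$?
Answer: $- \frac{44773507132169}{71069058078} \approx -630.0$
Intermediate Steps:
$I{\left(K \right)} = 48 + 2 K$ ($I{\left(K \right)} = - 2 \left(-24 - K\right) = 48 + 2 K$)
$\left(I{\left(-339 \right)} + \frac{1}{-220026}\right) + \frac{1}{\left(\left(-93081 - 59068\right) + 92392\right) - 263246} = \left(\left(48 + 2 \left(-339\right)\right) + \frac{1}{-220026}\right) + \frac{1}{\left(\left(-93081 - 59068\right) + 92392\right) - 263246} = \left(\left(48 - 678\right) - \frac{1}{220026}\right) + \frac{1}{\left(-152149 + 92392\right) - 263246} = \left(-630 - \frac{1}{220026}\right) + \frac{1}{-59757 - 263246} = - \frac{138616381}{220026} + \frac{1}{-323003} = - \frac{138616381}{220026} - \frac{1}{323003} = - \frac{44773507132169}{71069058078}$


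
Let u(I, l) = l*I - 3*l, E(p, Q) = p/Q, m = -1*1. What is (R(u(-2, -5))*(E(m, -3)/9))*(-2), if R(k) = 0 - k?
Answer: 50/27 ≈ 1.8519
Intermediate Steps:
m = -1
u(I, l) = -3*l + I*l (u(I, l) = I*l - 3*l = -3*l + I*l)
R(k) = -k
(R(u(-2, -5))*(E(m, -3)/9))*(-2) = ((-(-5)*(-3 - 2))*(-1/(-3)/9))*(-2) = ((-(-5)*(-5))*(-1*(-⅓)*(⅑)))*(-2) = ((-1*25)*((⅓)*(⅑)))*(-2) = -25*1/27*(-2) = -25/27*(-2) = 50/27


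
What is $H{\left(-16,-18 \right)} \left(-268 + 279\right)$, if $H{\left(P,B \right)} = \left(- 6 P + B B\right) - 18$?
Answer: $4422$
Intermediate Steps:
$H{\left(P,B \right)} = -18 + B^{2} - 6 P$ ($H{\left(P,B \right)} = \left(- 6 P + B^{2}\right) - 18 = \left(B^{2} - 6 P\right) - 18 = -18 + B^{2} - 6 P$)
$H{\left(-16,-18 \right)} \left(-268 + 279\right) = \left(-18 + \left(-18\right)^{2} - -96\right) \left(-268 + 279\right) = \left(-18 + 324 + 96\right) 11 = 402 \cdot 11 = 4422$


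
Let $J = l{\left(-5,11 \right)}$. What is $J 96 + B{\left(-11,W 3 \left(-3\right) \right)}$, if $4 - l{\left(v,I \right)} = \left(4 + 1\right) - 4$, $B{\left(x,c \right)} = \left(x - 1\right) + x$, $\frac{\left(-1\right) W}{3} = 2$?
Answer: $265$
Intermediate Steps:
$W = -6$ ($W = \left(-3\right) 2 = -6$)
$B{\left(x,c \right)} = -1 + 2 x$ ($B{\left(x,c \right)} = \left(-1 + x\right) + x = -1 + 2 x$)
$l{\left(v,I \right)} = 3$ ($l{\left(v,I \right)} = 4 - \left(\left(4 + 1\right) - 4\right) = 4 - \left(5 - 4\right) = 4 - 1 = 3$)
$J = 3$
$J 96 + B{\left(-11,W 3 \left(-3\right) \right)} = 3 \cdot 96 + \left(-1 + 2 \left(-11\right)\right) = 288 - 23 = 265$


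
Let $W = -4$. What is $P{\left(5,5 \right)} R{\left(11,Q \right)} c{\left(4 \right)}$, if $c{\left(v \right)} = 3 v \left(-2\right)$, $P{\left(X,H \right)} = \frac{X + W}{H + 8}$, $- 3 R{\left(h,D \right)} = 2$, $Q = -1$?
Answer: $\frac{16}{13} \approx 1.2308$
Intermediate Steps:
$R{\left(h,D \right)} = - \frac{2}{3}$ ($R{\left(h,D \right)} = \left(- \frac{1}{3}\right) 2 = - \frac{2}{3}$)
$P{\left(X,H \right)} = \frac{-4 + X}{8 + H}$ ($P{\left(X,H \right)} = \frac{X - 4}{H + 8} = \frac{-4 + X}{8 + H}$)
$c{\left(v \right)} = - 6 v$
$P{\left(5,5 \right)} R{\left(11,Q \right)} c{\left(4 \right)} = \frac{-4 + 5}{8 + 5} \left(- \frac{2}{3}\right) \left(\left(-6\right) 4\right) = \frac{1}{13} \cdot 1 \left(- \frac{2}{3}\right) \left(-24\right) = \frac{1}{13} \left(- \frac{2}{3}\right) \left(-24\right) = \left(- \frac{2}{39}\right) \left(-24\right) = \frac{16}{13}$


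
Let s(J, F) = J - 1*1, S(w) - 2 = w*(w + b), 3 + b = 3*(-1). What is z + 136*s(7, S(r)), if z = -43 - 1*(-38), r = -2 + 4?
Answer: 811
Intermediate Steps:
r = 2
b = -6 (b = -3 + 3*(-1) = -3 - 3 = -6)
S(w) = 2 + w*(-6 + w) (S(w) = 2 + w*(w - 6) = 2 + w*(-6 + w))
s(J, F) = -1 + J (s(J, F) = J - 1 = -1 + J)
z = -5 (z = -43 + 38 = -5)
z + 136*s(7, S(r)) = -5 + 136*(-1 + 7) = -5 + 136*6 = -5 + 816 = 811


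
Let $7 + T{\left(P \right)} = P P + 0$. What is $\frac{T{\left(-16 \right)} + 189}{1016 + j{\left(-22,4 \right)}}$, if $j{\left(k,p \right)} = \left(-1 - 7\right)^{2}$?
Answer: $\frac{73}{180} \approx 0.40556$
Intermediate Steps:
$j{\left(k,p \right)} = 64$ ($j{\left(k,p \right)} = \left(-1 - 7\right)^{2} = \left(-8\right)^{2} = 64$)
$T{\left(P \right)} = -7 + P^{2}$ ($T{\left(P \right)} = -7 + \left(P P + 0\right) = -7 + \left(P^{2} + 0\right) = -7 + P^{2}$)
$\frac{T{\left(-16 \right)} + 189}{1016 + j{\left(-22,4 \right)}} = \frac{\left(-7 + \left(-16\right)^{2}\right) + 189}{1016 + 64} = \frac{\left(-7 + 256\right) + 189}{1080} = \left(249 + 189\right) \frac{1}{1080} = 438 \cdot \frac{1}{1080} = \frac{73}{180}$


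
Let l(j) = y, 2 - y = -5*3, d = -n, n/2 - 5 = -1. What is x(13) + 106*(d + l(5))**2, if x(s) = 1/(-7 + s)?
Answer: 51517/6 ≈ 8586.2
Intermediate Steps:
n = 8 (n = 10 + 2*(-1) = 10 - 2 = 8)
d = -8 (d = -1*8 = -8)
y = 17 (y = 2 - (-5)*3 = 2 - 1*(-15) = 2 + 15 = 17)
l(j) = 17
x(13) + 106*(d + l(5))**2 = 1/(-7 + 13) + 106*(-8 + 17)**2 = 1/6 + 106*9**2 = 1/6 + 106*81 = 1/6 + 8586 = 51517/6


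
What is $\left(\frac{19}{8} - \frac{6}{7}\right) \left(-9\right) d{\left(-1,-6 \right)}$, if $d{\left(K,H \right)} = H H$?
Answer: $- \frac{6885}{14} \approx -491.79$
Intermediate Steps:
$d{\left(K,H \right)} = H^{2}$
$\left(\frac{19}{8} - \frac{6}{7}\right) \left(-9\right) d{\left(-1,-6 \right)} = \left(\frac{19}{8} - \frac{6}{7}\right) \left(-9\right) \left(-6\right)^{2} = \left(19 \cdot \frac{1}{8} - \frac{6}{7}\right) \left(-9\right) 36 = \left(\frac{19}{8} - \frac{6}{7}\right) \left(-9\right) 36 = \frac{85}{56} \left(-9\right) 36 = \left(- \frac{765}{56}\right) 36 = - \frac{6885}{14}$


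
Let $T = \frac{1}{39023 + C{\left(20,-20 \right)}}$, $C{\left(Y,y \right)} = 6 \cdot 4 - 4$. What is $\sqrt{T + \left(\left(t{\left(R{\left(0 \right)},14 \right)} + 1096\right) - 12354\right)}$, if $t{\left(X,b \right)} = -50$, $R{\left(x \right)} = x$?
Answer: $\frac{i \sqrt{17237415901449}}{39043} \approx 106.34 i$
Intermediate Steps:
$C{\left(Y,y \right)} = 20$ ($C{\left(Y,y \right)} = 24 - 4 = 20$)
$T = \frac{1}{39043}$ ($T = \frac{1}{39023 + 20} = \frac{1}{39043} \approx 2.5613 \cdot 10^{-5}$)
$\sqrt{T + \left(\left(t{\left(R{\left(0 \right)},14 \right)} + 1096\right) - 12354\right)} = \sqrt{\frac{1}{39043} + \left(\left(-50 + 1096\right) - 12354\right)} = \sqrt{\frac{1}{39043} + \left(1046 - 12354\right)} = \sqrt{\frac{1}{39043} - 11308} = \sqrt{- \frac{441498243}{39043}} = \frac{i \sqrt{17237415901449}}{39043}$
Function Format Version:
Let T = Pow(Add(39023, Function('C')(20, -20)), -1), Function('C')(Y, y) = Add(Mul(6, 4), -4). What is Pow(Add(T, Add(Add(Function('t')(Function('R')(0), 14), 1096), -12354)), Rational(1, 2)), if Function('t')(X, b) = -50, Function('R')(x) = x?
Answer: Mul(Rational(1, 39043), I, Pow(17237415901449, Rational(1, 2))) ≈ Mul(106.34, I)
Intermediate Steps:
Function('C')(Y, y) = 20 (Function('C')(Y, y) = Add(24, -4) = 20)
T = Rational(1, 39043) (T = Pow(Add(39023, 20), -1) = Pow(39043, -1) = Rational(1, 39043) ≈ 2.5613e-5)
Pow(Add(T, Add(Add(Function('t')(Function('R')(0), 14), 1096), -12354)), Rational(1, 2)) = Pow(Add(Rational(1, 39043), Add(Add(-50, 1096), -12354)), Rational(1, 2)) = Pow(Add(Rational(1, 39043), Add(1046, -12354)), Rational(1, 2)) = Pow(Add(Rational(1, 39043), -11308), Rational(1, 2)) = Pow(Rational(-441498243, 39043), Rational(1, 2)) = Mul(Rational(1, 39043), I, Pow(17237415901449, Rational(1, 2)))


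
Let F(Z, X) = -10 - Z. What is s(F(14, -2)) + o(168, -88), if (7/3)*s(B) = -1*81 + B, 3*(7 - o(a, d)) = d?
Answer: -26/3 ≈ -8.6667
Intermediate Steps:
o(a, d) = 7 - d/3
s(B) = -243/7 + 3*B/7 (s(B) = 3*(-1*81 + B)/7 = 3*(-81 + B)/7 = -243/7 + 3*B/7)
s(F(14, -2)) + o(168, -88) = (-243/7 + 3*(-10 - 1*14)/7) + (7 - ⅓*(-88)) = (-243/7 + 3*(-10 - 14)/7) + (7 + 88/3) = (-243/7 + (3/7)*(-24)) + 109/3 = (-243/7 - 72/7) + 109/3 = -45 + 109/3 = -26/3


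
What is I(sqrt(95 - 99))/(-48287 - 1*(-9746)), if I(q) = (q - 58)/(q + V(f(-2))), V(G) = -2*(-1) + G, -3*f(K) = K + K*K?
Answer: 55/167011 - 89*I/167011 ≈ 0.00032932 - 0.0005329*I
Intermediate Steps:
f(K) = -K/3 - K**2/3 (f(K) = -(K + K*K)/3 = -(K + K**2)/3 = -K/3 - K**2/3)
V(G) = 2 + G
I(q) = (-58 + q)/(4/3 + q) (I(q) = (q - 58)/(q + (2 - 1/3*(-2)*(1 - 2))) = (-58 + q)/(q + (2 - 1/3*(-2)*(-1))) = (-58 + q)/(q + (2 - 2/3)) = (-58 + q)/(q + 4/3) = (-58 + q)/(4/3 + q))
I(sqrt(95 - 99))/(-48287 - 1*(-9746)) = (3*(-58 + sqrt(95 - 99))/(4 + 3*sqrt(95 - 99)))/(-48287 - 1*(-9746)) = (3*(-58 + sqrt(-4))/(4 + 3*sqrt(-4)))/(-48287 + 9746) = (3*(-58 + 2*I)/(4 + 3*(2*I)))/(-38541) = (3*(-58 + 2*I)/(4 + 6*I))*(-1/38541) = (3*((4 - 6*I)/52)*(-58 + 2*I))*(-1/38541) = (3*(-58 + 2*I)*(4 - 6*I)/52)*(-1/38541) = -(-58 + 2*I)*(4 - 6*I)/668044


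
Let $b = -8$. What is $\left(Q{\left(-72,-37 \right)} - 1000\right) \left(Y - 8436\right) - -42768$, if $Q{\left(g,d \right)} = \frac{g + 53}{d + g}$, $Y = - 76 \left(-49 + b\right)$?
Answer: $\frac{451919736}{109} \approx 4.1461 \cdot 10^{6}$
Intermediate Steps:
$Y = 4332$ ($Y = - 76 \left(-49 - 8\right) = \left(-76\right) \left(-57\right) = 4332$)
$Q{\left(g,d \right)} = \frac{53 + g}{d + g}$
$\left(Q{\left(-72,-37 \right)} - 1000\right) \left(Y - 8436\right) - -42768 = \left(\frac{53 - 72}{-37 - 72} - 1000\right) \left(4332 - 8436\right) - -42768 = \left(\frac{1}{-109} \left(-19\right) - 1000\right) \left(-4104\right) + 42768 = \left(\left(- \frac{1}{109}\right) \left(-19\right) - 1000\right) \left(-4104\right) + 42768 = \left(\frac{19}{109} - 1000\right) \left(-4104\right) + 42768 = \left(- \frac{108981}{109}\right) \left(-4104\right) + 42768 = \frac{447258024}{109} + 42768 = \frac{451919736}{109}$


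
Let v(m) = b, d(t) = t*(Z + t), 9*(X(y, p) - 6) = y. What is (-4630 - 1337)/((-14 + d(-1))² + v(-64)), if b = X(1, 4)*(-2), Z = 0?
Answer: -3159/83 ≈ -38.060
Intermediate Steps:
X(y, p) = 6 + y/9
d(t) = t² (d(t) = t*(0 + t) = t*t = t²)
b = -110/9 (b = (6 + (⅑)*1)*(-2) = (6 + ⅑)*(-2) = (55/9)*(-2) = -110/9 ≈ -12.222)
v(m) = -110/9
(-4630 - 1337)/((-14 + d(-1))² + v(-64)) = (-4630 - 1337)/((-14 + (-1)²)² - 110/9) = -5967/((-14 + 1)² - 110/9) = -5967/((-13)² - 110/9) = -5967/(169 - 110/9) = -5967/1411/9 = -5967*9/1411 = -3159/83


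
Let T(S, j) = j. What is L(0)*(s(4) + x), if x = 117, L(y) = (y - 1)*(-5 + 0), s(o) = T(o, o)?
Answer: 605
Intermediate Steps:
s(o) = o
L(y) = 5 - 5*y (L(y) = (-1 + y)*(-5) = 5 - 5*y)
L(0)*(s(4) + x) = (5 - 5*0)*(4 + 117) = (5 + 0)*121 = 5*121 = 605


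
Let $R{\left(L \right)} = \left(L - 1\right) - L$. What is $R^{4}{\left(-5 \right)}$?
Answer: $1$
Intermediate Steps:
$R{\left(L \right)} = -1$ ($R{\left(L \right)} = \left(-1 + L\right) - L = -1$)
$R^{4}{\left(-5 \right)} = \left(-1\right)^{4} = 1$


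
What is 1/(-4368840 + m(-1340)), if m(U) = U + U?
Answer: -1/4371520 ≈ -2.2875e-7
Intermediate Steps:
m(U) = 2*U
1/(-4368840 + m(-1340)) = 1/(-4368840 + 2*(-1340)) = 1/(-4368840 - 2680) = 1/(-4371520) = -1/4371520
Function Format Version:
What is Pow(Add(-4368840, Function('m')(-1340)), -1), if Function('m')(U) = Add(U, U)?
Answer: Rational(-1, 4371520) ≈ -2.2875e-7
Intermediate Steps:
Function('m')(U) = Mul(2, U)
Pow(Add(-4368840, Function('m')(-1340)), -1) = Pow(Add(-4368840, Mul(2, -1340)), -1) = Pow(Add(-4368840, -2680), -1) = Pow(-4371520, -1) = Rational(-1, 4371520)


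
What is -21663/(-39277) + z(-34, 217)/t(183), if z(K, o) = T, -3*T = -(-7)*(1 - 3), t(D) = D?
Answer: 12442865/21563073 ≈ 0.57705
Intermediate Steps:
T = 14/3 (T = -(-1)*(-7*(1 - 3))/3 = -(-1)*(-7*(-2))/3 = -(-1)*14/3 = -⅓*(-14) = 14/3 ≈ 4.6667)
z(K, o) = 14/3
-21663/(-39277) + z(-34, 217)/t(183) = -21663/(-39277) + (14/3)/183 = -21663*(-1/39277) + (14/3)*(1/183) = 21663/39277 + 14/549 = 12442865/21563073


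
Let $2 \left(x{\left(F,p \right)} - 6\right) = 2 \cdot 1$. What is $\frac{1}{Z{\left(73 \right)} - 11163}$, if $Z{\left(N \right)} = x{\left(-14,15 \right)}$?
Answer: $- \frac{1}{11156} \approx -8.9638 \cdot 10^{-5}$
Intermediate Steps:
$x{\left(F,p \right)} = 7$ ($x{\left(F,p \right)} = 6 + \frac{2 \cdot 1}{2} = 6 + \frac{1}{2} \cdot 2 = 6 + 1 = 7$)
$Z{\left(N \right)} = 7$
$\frac{1}{Z{\left(73 \right)} - 11163} = \frac{1}{7 - 11163} = \frac{1}{-11156} = - \frac{1}{11156}$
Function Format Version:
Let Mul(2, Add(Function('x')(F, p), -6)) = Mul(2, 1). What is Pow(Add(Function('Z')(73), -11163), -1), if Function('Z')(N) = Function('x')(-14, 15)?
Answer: Rational(-1, 11156) ≈ -8.9638e-5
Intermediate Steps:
Function('x')(F, p) = 7 (Function('x')(F, p) = Add(6, Mul(Rational(1, 2), Mul(2, 1))) = Add(6, Mul(Rational(1, 2), 2)) = Add(6, 1) = 7)
Function('Z')(N) = 7
Pow(Add(Function('Z')(73), -11163), -1) = Pow(Add(7, -11163), -1) = Pow(-11156, -1) = Rational(-1, 11156)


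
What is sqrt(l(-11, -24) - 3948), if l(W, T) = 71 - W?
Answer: I*sqrt(3866) ≈ 62.177*I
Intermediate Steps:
sqrt(l(-11, -24) - 3948) = sqrt((71 - 1*(-11)) - 3948) = sqrt((71 + 11) - 3948) = sqrt(82 - 3948) = sqrt(-3866) = I*sqrt(3866)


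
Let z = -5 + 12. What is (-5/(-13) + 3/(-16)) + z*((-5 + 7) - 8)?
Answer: -8695/208 ≈ -41.803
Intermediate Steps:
z = 7
(-5/(-13) + 3/(-16)) + z*((-5 + 7) - 8) = (-5/(-13) + 3/(-16)) + 7*((-5 + 7) - 8) = (-5*(-1/13) + 3*(-1/16)) + 7*(2 - 8) = (5/13 - 3/16) + 7*(-6) = 41/208 - 42 = -8695/208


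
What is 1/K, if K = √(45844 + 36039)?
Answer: √81883/81883 ≈ 0.0034946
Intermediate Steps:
K = √81883 ≈ 286.15
1/K = 1/(√81883) = √81883/81883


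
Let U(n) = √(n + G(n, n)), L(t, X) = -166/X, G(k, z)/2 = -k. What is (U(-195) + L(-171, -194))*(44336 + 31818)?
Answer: 6320782/97 + 76154*√195 ≈ 1.1286e+6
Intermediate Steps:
G(k, z) = -2*k (G(k, z) = 2*(-k) = -2*k)
U(n) = √(-n) (U(n) = √(n - 2*n) = √(-n))
(U(-195) + L(-171, -194))*(44336 + 31818) = (√(-1*(-195)) - 166/(-194))*(44336 + 31818) = (√195 - 166*(-1/194))*76154 = (√195 + 83/97)*76154 = (83/97 + √195)*76154 = 6320782/97 + 76154*√195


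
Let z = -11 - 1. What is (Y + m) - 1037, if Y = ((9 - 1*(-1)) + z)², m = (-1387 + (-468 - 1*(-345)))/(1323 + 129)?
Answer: -750713/726 ≈ -1034.0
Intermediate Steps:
z = -12
m = -755/726 (m = (-1387 + (-468 + 345))/1452 = (-1387 - 123)*(1/1452) = -1510*1/1452 = -755/726 ≈ -1.0399)
Y = 4 (Y = ((9 - 1*(-1)) - 12)² = ((9 + 1) - 12)² = (10 - 12)² = (-2)² = 4)
(Y + m) - 1037 = (4 - 755/726) - 1037 = 2149/726 - 1037 = -750713/726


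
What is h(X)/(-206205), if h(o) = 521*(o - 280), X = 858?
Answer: -301138/206205 ≈ -1.4604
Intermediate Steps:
h(o) = -145880 + 521*o (h(o) = 521*(-280 + o) = -145880 + 521*o)
h(X)/(-206205) = (-145880 + 521*858)/(-206205) = (-145880 + 447018)*(-1/206205) = 301138*(-1/206205) = -301138/206205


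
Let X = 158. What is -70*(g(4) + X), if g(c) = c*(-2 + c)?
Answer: -11620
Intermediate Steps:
-70*(g(4) + X) = -70*(4*(-2 + 4) + 158) = -70*(4*2 + 158) = -70*(8 + 158) = -70*166 = -11620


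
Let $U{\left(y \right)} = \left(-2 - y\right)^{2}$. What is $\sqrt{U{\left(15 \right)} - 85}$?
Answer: $2 \sqrt{51} \approx 14.283$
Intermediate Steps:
$\sqrt{U{\left(15 \right)} - 85} = \sqrt{\left(2 + 15\right)^{2} - 85} = \sqrt{17^{2} - 85} = \sqrt{289 - 85} = \sqrt{204} = 2 \sqrt{51}$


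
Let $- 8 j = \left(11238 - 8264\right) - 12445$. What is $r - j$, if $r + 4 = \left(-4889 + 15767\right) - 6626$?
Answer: $\frac{24513}{8} \approx 3064.1$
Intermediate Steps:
$j = \frac{9471}{8}$ ($j = - \frac{\left(11238 - 8264\right) - 12445}{8} = - \frac{2974 - 12445}{8} = \left(- \frac{1}{8}\right) \left(-9471\right) = \frac{9471}{8} \approx 1183.9$)
$r = 4248$ ($r = -4 + \left(\left(-4889 + 15767\right) - 6626\right) = -4 + \left(10878 - 6626\right) = -4 + 4252 = 4248$)
$r - j = 4248 - \frac{9471}{8} = \frac{24513}{8}$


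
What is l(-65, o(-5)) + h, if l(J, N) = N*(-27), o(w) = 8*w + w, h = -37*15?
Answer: 660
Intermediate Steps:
h = -555
o(w) = 9*w
l(J, N) = -27*N
l(-65, o(-5)) + h = -243*(-5) - 555 = -27*(-45) - 555 = 1215 - 555 = 660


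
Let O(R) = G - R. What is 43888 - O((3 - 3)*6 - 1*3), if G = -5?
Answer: 43890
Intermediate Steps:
O(R) = -5 - R
43888 - O((3 - 3)*6 - 1*3) = 43888 - (-5 - ((3 - 3)*6 - 1*3)) = 43888 - (-5 - (0*6 - 3)) = 43888 - (-5 - (0 - 3)) = 43888 - (-5 - 1*(-3)) = 43888 - (-5 + 3) = 43888 - 1*(-2) = 43888 + 2 = 43890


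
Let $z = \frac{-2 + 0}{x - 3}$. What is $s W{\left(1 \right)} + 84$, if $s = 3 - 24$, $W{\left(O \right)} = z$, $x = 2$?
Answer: $42$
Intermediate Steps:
$z = 2$ ($z = \frac{-2 + 0}{2 - 3} = - \frac{2}{-1} = \left(-2\right) \left(-1\right) = 2$)
$W{\left(O \right)} = 2$
$s = -21$ ($s = 3 - 24 = -21$)
$s W{\left(1 \right)} + 84 = \left(-21\right) 2 + 84 = -42 + 84 = 42$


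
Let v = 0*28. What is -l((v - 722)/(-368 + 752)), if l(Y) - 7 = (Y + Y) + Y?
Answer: -87/64 ≈ -1.3594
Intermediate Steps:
v = 0
l(Y) = 7 + 3*Y (l(Y) = 7 + ((Y + Y) + Y) = 7 + (2*Y + Y) = 7 + 3*Y)
-l((v - 722)/(-368 + 752)) = -(7 + 3*((0 - 722)/(-368 + 752))) = -(7 + 3*(-722/384)) = -(7 + 3*(-722*1/384)) = -(7 + 3*(-361/192)) = -(7 - 361/64) = -1*87/64 = -87/64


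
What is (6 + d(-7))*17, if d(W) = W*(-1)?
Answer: 221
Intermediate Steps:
d(W) = -W
(6 + d(-7))*17 = (6 - 1*(-7))*17 = (6 + 7)*17 = 13*17 = 221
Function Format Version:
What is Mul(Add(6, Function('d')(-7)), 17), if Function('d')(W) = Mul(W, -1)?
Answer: 221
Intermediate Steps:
Function('d')(W) = Mul(-1, W)
Mul(Add(6, Function('d')(-7)), 17) = Mul(Add(6, Mul(-1, -7)), 17) = Mul(Add(6, 7), 17) = Mul(13, 17) = 221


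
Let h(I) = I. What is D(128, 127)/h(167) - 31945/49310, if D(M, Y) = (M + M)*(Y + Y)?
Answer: 640199725/1646954 ≈ 388.72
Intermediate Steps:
D(M, Y) = 4*M*Y (D(M, Y) = (2*M)*(2*Y) = 4*M*Y)
D(128, 127)/h(167) - 31945/49310 = (4*128*127)/167 - 31945/49310 = 65024*(1/167) - 31945*1/49310 = 65024/167 - 6389/9862 = 640199725/1646954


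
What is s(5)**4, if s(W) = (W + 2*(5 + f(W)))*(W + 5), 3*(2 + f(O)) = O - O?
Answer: 146410000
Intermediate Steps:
f(O) = -2 (f(O) = -2 + (O - O)/3 = -2 + (1/3)*0 = -2 + 0 = -2)
s(W) = (5 + W)*(6 + W) (s(W) = (W + 2*(5 - 2))*(W + 5) = (W + 2*3)*(5 + W) = (W + 6)*(5 + W) = (6 + W)*(5 + W) = (5 + W)*(6 + W))
s(5)**4 = (30 + 5**2 + 11*5)**4 = (30 + 25 + 55)**4 = 110**4 = 146410000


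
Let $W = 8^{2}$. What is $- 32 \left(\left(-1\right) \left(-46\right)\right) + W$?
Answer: $-1408$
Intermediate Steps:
$W = 64$
$- 32 \left(\left(-1\right) \left(-46\right)\right) + W = - 32 \left(\left(-1\right) \left(-46\right)\right) + 64 = \left(-32\right) 46 + 64 = -1472 + 64 = -1408$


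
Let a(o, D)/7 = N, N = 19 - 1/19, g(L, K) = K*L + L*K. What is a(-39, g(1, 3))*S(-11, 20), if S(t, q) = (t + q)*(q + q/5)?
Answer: 544320/19 ≈ 28648.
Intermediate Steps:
g(L, K) = 2*K*L (g(L, K) = K*L + K*L = 2*K*L)
S(t, q) = 6*q*(q + t)/5 (S(t, q) = (q + t)*(q + q*(⅕)) = (q + t)*(q + q/5) = (q + t)*(6*q/5) = 6*q*(q + t)/5)
N = 360/19 (N = 19 - 1*1/19 = 19 - 1/19 = 360/19 ≈ 18.947)
a(o, D) = 2520/19 (a(o, D) = 7*(360/19) = 2520/19)
a(-39, g(1, 3))*S(-11, 20) = 2520*((6/5)*20*(20 - 11))/19 = 2520*((6/5)*20*9)/19 = (2520/19)*216 = 544320/19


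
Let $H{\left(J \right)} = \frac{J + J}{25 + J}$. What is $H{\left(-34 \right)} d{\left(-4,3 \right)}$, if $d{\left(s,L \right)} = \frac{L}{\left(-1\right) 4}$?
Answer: $- \frac{17}{3} \approx -5.6667$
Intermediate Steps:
$H{\left(J \right)} = \frac{2 J}{25 + J}$
$d{\left(s,L \right)} = - \frac{L}{4}$ ($d{\left(s,L \right)} = \frac{L}{-4} = L \left(- \frac{1}{4}\right) = - \frac{L}{4}$)
$H{\left(-34 \right)} d{\left(-4,3 \right)} = 2 \left(-34\right) \frac{1}{25 - 34} \left(\left(- \frac{1}{4}\right) 3\right) = 2 \left(-34\right) \frac{1}{-9} \left(- \frac{3}{4}\right) = 2 \left(-34\right) \left(- \frac{1}{9}\right) \left(- \frac{3}{4}\right) = \frac{68}{9} \left(- \frac{3}{4}\right) = - \frac{17}{3}$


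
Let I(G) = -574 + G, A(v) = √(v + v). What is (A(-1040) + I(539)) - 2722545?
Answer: -2722580 + 4*I*√130 ≈ -2.7226e+6 + 45.607*I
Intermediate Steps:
A(v) = √2*√v (A(v) = √(2*v) = √2*√v)
(A(-1040) + I(539)) - 2722545 = (√2*√(-1040) + (-574 + 539)) - 2722545 = (√2*(4*I*√65) - 35) - 2722545 = (4*I*√130 - 35) - 2722545 = (-35 + 4*I*√130) - 2722545 = -2722580 + 4*I*√130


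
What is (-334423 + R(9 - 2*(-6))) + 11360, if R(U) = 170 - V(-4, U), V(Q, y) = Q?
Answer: -322889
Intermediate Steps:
R(U) = 174 (R(U) = 170 - 1*(-4) = 170 + 4 = 174)
(-334423 + R(9 - 2*(-6))) + 11360 = (-334423 + 174) + 11360 = -334249 + 11360 = -322889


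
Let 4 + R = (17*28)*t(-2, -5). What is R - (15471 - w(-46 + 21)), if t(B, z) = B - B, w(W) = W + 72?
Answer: -15428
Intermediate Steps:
w(W) = 72 + W
t(B, z) = 0
R = -4 (R = -4 + (17*28)*0 = -4 + 476*0 = -4 + 0 = -4)
R - (15471 - w(-46 + 21)) = -4 - (15471 - (72 + (-46 + 21))) = -4 - (15471 - (72 - 25)) = -4 - (15471 - 1*47) = -4 - (15471 - 47) = -4 - 1*15424 = -4 - 15424 = -15428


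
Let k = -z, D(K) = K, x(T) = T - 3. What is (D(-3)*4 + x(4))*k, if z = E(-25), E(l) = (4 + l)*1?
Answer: -231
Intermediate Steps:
x(T) = -3 + T
E(l) = 4 + l
z = -21 (z = 4 - 25 = -21)
k = 21 (k = -1*(-21) = 21)
(D(-3)*4 + x(4))*k = (-3*4 + (-3 + 4))*21 = (-12 + 1)*21 = -11*21 = -231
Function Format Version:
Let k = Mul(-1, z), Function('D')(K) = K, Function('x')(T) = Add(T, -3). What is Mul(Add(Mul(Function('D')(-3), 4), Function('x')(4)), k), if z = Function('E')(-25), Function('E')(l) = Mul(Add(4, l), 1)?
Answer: -231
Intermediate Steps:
Function('x')(T) = Add(-3, T)
Function('E')(l) = Add(4, l)
z = -21 (z = Add(4, -25) = -21)
k = 21 (k = Mul(-1, -21) = 21)
Mul(Add(Mul(Function('D')(-3), 4), Function('x')(4)), k) = Mul(Add(Mul(-3, 4), Add(-3, 4)), 21) = Mul(Add(-12, 1), 21) = Mul(-11, 21) = -231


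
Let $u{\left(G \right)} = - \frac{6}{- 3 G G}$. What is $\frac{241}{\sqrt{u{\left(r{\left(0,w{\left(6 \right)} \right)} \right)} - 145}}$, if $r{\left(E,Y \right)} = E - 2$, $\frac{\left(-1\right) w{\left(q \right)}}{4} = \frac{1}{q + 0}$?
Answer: $- \frac{241 i \sqrt{2}}{17} \approx - 20.049 i$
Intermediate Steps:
$w{\left(q \right)} = - \frac{4}{q}$ ($w{\left(q \right)} = - \frac{4}{q + 0} = - \frac{4}{q}$)
$r{\left(E,Y \right)} = -2 + E$ ($r{\left(E,Y \right)} = E - 2 = -2 + E$)
$u{\left(G \right)} = \frac{2}{G^{2}}$ ($u{\left(G \right)} = - \frac{6}{\left(-3\right) G^{2}} = - 6 \left(- \frac{1}{3 G^{2}}\right) = \frac{2}{G^{2}}$)
$\frac{241}{\sqrt{u{\left(r{\left(0,w{\left(6 \right)} \right)} \right)} - 145}} = \frac{241}{\sqrt{\frac{2}{\left(-2 + 0\right)^{2}} - 145}} = \frac{241}{\sqrt{\frac{2}{4} - 145}} = \frac{241}{\sqrt{2 \cdot \frac{1}{4} - 145}} = \frac{241}{\sqrt{\frac{1}{2} - 145}} = \frac{241}{\sqrt{- \frac{289}{2}}} = \frac{241}{\frac{17}{2} i \sqrt{2}} = 241 \left(- \frac{i \sqrt{2}}{17}\right) = - \frac{241 i \sqrt{2}}{17}$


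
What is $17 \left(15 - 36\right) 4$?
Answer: $-1428$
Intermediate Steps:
$17 \left(15 - 36\right) 4 = 17 \left(-21\right) 4 = \left(-357\right) 4 = -1428$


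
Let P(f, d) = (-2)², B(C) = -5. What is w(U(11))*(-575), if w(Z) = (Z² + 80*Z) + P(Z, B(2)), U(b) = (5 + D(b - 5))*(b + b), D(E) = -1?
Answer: -8503100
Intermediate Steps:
U(b) = 8*b (U(b) = (5 - 1)*(b + b) = 4*(2*b) = 8*b)
P(f, d) = 4
w(Z) = 4 + Z² + 80*Z (w(Z) = (Z² + 80*Z) + 4 = 4 + Z² + 80*Z)
w(U(11))*(-575) = (4 + (8*11)² + 80*(8*11))*(-575) = (4 + 88² + 80*88)*(-575) = (4 + 7744 + 7040)*(-575) = 14788*(-575) = -8503100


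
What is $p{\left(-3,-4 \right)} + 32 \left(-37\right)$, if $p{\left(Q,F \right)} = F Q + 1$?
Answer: $-1171$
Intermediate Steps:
$p{\left(Q,F \right)} = 1 + F Q$
$p{\left(-3,-4 \right)} + 32 \left(-37\right) = \left(1 - -12\right) + 32 \left(-37\right) = \left(1 + 12\right) - 1184 = 13 - 1184 = -1171$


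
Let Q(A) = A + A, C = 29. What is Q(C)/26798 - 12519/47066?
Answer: -166377167/630637334 ≈ -0.26382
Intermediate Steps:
Q(A) = 2*A
Q(C)/26798 - 12519/47066 = (2*29)/26798 - 12519/47066 = 58*(1/26798) - 12519*1/47066 = 29/13399 - 12519/47066 = -166377167/630637334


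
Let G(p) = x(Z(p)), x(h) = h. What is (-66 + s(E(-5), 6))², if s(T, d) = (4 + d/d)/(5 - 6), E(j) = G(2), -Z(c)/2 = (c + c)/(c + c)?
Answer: 5041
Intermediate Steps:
Z(c) = -2 (Z(c) = -2*(c + c)/(c + c) = -2*2*c/(2*c) = -2*2*c*1/(2*c) = -2*1 = -2)
G(p) = -2
E(j) = -2
s(T, d) = -5 (s(T, d) = (4 + 1)/(-1) = 5*(-1) = -5)
(-66 + s(E(-5), 6))² = (-66 - 5)² = (-71)² = 5041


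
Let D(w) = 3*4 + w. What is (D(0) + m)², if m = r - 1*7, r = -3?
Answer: 4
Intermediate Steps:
D(w) = 12 + w
m = -10 (m = -3 - 1*7 = -3 - 7 = -10)
(D(0) + m)² = ((12 + 0) - 10)² = (12 - 10)² = 2² = 4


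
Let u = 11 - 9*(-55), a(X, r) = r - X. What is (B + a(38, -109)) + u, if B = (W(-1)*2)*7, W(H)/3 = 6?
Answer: 611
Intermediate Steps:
W(H) = 18 (W(H) = 3*6 = 18)
B = 252 (B = (18*2)*7 = 36*7 = 252)
u = 506 (u = 11 + 495 = 506)
(B + a(38, -109)) + u = (252 + (-109 - 1*38)) + 506 = (252 + (-109 - 38)) + 506 = (252 - 147) + 506 = 105 + 506 = 611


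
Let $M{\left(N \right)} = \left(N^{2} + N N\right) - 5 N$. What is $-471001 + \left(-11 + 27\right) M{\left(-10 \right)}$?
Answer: $-467001$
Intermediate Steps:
$M{\left(N \right)} = - 5 N + 2 N^{2}$ ($M{\left(N \right)} = \left(N^{2} + N^{2}\right) - 5 N = 2 N^{2} - 5 N = - 5 N + 2 N^{2}$)
$-471001 + \left(-11 + 27\right) M{\left(-10 \right)} = -471001 + \left(-11 + 27\right) \left(- 10 \left(-5 + 2 \left(-10\right)\right)\right) = -471001 + 16 \left(- 10 \left(-5 - 20\right)\right) = -471001 + 16 \left(\left(-10\right) \left(-25\right)\right) = -471001 + 16 \cdot 250 = -471001 + 4000 = -467001$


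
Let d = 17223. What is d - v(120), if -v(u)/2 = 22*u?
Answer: 22503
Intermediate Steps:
v(u) = -44*u
d - v(120) = 17223 - (-44)*120 = 17223 - 1*(-5280) = 17223 + 5280 = 22503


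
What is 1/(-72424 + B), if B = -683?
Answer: -1/73107 ≈ -1.3679e-5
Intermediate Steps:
1/(-72424 + B) = 1/(-72424 - 683) = 1/(-73107) = -1/73107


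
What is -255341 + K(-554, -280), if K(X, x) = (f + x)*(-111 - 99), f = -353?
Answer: -122411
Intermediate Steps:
K(X, x) = 74130 - 210*x (K(X, x) = (-353 + x)*(-111 - 99) = (-353 + x)*(-210) = 74130 - 210*x)
-255341 + K(-554, -280) = -255341 + (74130 - 210*(-280)) = -255341 + (74130 + 58800) = -255341 + 132930 = -122411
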